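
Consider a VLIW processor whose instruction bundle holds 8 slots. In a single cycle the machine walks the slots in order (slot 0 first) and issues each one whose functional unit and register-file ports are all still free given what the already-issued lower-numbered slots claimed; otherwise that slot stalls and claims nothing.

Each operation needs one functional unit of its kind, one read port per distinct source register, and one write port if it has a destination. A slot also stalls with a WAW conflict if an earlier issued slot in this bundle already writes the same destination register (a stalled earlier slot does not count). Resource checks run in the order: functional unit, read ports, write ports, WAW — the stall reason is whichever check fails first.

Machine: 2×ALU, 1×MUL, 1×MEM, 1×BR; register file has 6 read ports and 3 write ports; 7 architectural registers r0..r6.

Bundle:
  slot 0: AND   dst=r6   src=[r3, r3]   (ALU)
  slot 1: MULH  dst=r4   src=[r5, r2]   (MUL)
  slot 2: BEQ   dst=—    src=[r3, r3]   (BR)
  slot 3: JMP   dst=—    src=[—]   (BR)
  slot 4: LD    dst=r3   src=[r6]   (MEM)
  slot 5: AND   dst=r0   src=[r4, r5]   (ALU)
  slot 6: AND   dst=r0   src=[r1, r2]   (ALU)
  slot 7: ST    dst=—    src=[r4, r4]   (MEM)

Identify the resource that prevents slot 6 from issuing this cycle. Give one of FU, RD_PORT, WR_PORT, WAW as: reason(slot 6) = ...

slot 0 (ALU): ISSUE — free A1,Mu1,Ld1,B1 rp5 wp2
slot 1 (MUL): ISSUE — free A1,Mu0,Ld1,B1 rp3 wp1
slot 2 (BR): ISSUE — free A1,Mu0,Ld1,B0 rp2 wp1
slot 3 (BR): stall FU — free A1,Mu0,Ld1,B0 rp2 wp1
slot 4 (MEM): ISSUE — free A1,Mu0,Ld0,B0 rp1 wp0
slot 5 (ALU): stall RD_PORT — free A1,Mu0,Ld0,B0 rp1 wp0
slot 6 (ALU): stall RD_PORT — free A1,Mu0,Ld0,B0 rp1 wp0
slot 7 (MEM): stall FU — free A1,Mu0,Ld0,B0 rp1 wp0

reason(slot 6) = RD_PORT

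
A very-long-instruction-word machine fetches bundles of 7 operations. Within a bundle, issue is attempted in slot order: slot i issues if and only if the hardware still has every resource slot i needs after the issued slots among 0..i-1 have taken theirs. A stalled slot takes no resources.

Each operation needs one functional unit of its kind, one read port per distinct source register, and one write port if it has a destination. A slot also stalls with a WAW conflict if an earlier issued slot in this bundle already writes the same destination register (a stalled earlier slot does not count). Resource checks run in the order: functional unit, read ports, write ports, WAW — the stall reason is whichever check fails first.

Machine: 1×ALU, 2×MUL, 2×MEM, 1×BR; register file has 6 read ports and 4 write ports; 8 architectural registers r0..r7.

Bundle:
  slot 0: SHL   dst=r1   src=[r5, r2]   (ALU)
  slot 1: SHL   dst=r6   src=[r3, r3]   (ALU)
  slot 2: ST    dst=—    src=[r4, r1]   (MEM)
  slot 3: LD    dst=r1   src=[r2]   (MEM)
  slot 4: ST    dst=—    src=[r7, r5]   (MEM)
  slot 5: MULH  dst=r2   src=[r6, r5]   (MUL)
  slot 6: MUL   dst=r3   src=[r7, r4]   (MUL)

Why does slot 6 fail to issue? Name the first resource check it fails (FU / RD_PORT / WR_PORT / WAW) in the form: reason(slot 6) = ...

  0. ALU→r1 ⇒ go  {0A/2Mu/2Ld/1B | 4r 3w}
  1. ALU→r6 ⇒ no(FU)  {0A/2Mu/2Ld/1B | 4r 3w}
  2. MEM ⇒ go  {0A/2Mu/1Ld/1B | 2r 3w}
  3. MEM→r1 ⇒ no(WAW)  {0A/2Mu/1Ld/1B | 2r 3w}
  4. MEM ⇒ go  {0A/2Mu/0Ld/1B | 0r 3w}
  5. MUL→r2 ⇒ no(RD_PORT)  {0A/2Mu/0Ld/1B | 0r 3w}
  6. MUL→r3 ⇒ no(RD_PORT)  {0A/2Mu/0Ld/1B | 0r 3w}

reason(slot 6) = RD_PORT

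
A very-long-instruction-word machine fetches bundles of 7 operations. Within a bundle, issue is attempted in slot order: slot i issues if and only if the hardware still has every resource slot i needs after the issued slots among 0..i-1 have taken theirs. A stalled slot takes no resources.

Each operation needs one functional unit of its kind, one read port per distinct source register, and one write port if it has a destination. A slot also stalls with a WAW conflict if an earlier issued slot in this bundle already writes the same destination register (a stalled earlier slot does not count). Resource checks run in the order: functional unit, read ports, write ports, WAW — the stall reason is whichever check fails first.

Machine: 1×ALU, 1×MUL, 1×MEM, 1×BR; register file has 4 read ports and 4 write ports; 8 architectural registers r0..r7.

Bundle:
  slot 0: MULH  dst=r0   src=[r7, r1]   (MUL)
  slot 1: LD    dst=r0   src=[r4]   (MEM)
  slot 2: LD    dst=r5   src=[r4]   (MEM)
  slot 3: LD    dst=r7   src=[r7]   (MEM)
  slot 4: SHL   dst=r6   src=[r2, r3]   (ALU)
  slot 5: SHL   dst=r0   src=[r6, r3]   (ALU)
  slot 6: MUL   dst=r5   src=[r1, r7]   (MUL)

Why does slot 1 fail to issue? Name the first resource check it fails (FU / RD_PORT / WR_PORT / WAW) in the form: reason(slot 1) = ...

(0) want 1×MUL +2rd +1wr — yes → AL1|MU0|ME1|BR1|rd2|wr3
(1) want 1×MEM +1rd +1wr — WAW → AL1|MU0|ME1|BR1|rd2|wr3
(2) want 1×MEM +1rd +1wr — yes → AL1|MU0|ME0|BR1|rd1|wr2
(3) want 1×MEM +1rd +1wr — FU → AL1|MU0|ME0|BR1|rd1|wr2
(4) want 1×ALU +2rd +1wr — RD_PORT → AL1|MU0|ME0|BR1|rd1|wr2
(5) want 1×ALU +2rd +1wr — RD_PORT → AL1|MU0|ME0|BR1|rd1|wr2
(6) want 1×MUL +2rd +1wr — FU → AL1|MU0|ME0|BR1|rd1|wr2

reason(slot 1) = WAW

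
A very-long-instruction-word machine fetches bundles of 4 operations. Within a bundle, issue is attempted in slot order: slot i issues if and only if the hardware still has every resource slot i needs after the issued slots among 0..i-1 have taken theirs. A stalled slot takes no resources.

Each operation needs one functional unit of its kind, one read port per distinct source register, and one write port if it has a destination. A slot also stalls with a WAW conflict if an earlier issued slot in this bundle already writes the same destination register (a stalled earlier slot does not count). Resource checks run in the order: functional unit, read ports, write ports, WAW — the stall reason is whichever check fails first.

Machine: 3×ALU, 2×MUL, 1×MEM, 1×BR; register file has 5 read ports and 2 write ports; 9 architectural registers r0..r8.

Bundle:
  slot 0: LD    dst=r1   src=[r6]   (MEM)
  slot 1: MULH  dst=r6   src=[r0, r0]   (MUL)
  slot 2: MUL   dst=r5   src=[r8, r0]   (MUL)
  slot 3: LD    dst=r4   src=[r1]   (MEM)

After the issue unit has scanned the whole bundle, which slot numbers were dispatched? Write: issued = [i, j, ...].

issued = [0, 1]

#0 MEM src=r6 dispatched  <A:3 Mu:2 Ld:0 B:1 rd:4 wr:1>
#1 MUL src=r0,r0 dispatched  <A:3 Mu:1 Ld:0 B:1 rd:3 wr:0>
#2 MUL src=r8,r0 held:WR_PORT  <A:3 Mu:1 Ld:0 B:1 rd:3 wr:0>
#3 MEM src=r1 held:FU  <A:3 Mu:1 Ld:0 B:1 rd:3 wr:0>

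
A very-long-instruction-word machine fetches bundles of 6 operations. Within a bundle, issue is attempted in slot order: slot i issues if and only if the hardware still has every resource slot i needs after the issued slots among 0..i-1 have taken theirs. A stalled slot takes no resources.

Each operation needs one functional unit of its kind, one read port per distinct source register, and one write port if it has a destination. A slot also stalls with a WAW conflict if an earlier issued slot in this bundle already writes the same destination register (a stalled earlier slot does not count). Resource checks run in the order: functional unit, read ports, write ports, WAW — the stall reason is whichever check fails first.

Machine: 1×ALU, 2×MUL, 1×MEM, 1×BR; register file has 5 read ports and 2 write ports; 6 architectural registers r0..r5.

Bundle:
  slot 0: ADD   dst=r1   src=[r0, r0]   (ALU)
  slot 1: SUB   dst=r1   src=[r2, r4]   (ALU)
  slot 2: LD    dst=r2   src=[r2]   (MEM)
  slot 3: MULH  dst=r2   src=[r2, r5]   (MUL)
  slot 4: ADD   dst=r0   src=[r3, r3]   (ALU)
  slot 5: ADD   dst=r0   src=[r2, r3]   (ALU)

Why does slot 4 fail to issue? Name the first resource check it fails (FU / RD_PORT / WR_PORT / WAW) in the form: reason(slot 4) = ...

reason(slot 4) = FU

slot 0 (ALU): ISSUE — free A0,Mu2,Ld1,B1 rp4 wp1
slot 1 (ALU): stall FU — free A0,Mu2,Ld1,B1 rp4 wp1
slot 2 (MEM): ISSUE — free A0,Mu2,Ld0,B1 rp3 wp0
slot 3 (MUL): stall WR_PORT — free A0,Mu2,Ld0,B1 rp3 wp0
slot 4 (ALU): stall FU — free A0,Mu2,Ld0,B1 rp3 wp0
slot 5 (ALU): stall FU — free A0,Mu2,Ld0,B1 rp3 wp0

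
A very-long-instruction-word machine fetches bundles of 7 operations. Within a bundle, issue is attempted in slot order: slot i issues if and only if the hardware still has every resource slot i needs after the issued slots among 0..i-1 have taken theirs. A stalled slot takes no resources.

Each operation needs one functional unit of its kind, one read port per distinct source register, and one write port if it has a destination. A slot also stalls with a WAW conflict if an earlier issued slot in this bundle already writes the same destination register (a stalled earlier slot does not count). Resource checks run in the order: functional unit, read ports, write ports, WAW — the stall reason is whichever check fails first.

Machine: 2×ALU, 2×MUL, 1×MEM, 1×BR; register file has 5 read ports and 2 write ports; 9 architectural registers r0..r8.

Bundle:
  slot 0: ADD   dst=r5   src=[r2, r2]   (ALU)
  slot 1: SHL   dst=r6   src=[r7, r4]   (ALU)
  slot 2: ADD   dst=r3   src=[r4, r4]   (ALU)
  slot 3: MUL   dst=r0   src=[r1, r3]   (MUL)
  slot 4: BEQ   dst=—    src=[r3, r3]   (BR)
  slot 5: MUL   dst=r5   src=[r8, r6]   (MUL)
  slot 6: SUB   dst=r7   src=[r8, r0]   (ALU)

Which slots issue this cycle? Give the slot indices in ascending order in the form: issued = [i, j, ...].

  0. ALU→r5 ⇒ go  {1A/2Mu/1Ld/1B | 4r 1w}
  1. ALU→r6 ⇒ go  {0A/2Mu/1Ld/1B | 2r 0w}
  2. ALU→r3 ⇒ no(FU)  {0A/2Mu/1Ld/1B | 2r 0w}
  3. MUL→r0 ⇒ no(WR_PORT)  {0A/2Mu/1Ld/1B | 2r 0w}
  4. BR ⇒ go  {0A/2Mu/1Ld/0B | 1r 0w}
  5. MUL→r5 ⇒ no(RD_PORT)  {0A/2Mu/1Ld/0B | 1r 0w}
  6. ALU→r7 ⇒ no(FU)  {0A/2Mu/1Ld/0B | 1r 0w}

issued = [0, 1, 4]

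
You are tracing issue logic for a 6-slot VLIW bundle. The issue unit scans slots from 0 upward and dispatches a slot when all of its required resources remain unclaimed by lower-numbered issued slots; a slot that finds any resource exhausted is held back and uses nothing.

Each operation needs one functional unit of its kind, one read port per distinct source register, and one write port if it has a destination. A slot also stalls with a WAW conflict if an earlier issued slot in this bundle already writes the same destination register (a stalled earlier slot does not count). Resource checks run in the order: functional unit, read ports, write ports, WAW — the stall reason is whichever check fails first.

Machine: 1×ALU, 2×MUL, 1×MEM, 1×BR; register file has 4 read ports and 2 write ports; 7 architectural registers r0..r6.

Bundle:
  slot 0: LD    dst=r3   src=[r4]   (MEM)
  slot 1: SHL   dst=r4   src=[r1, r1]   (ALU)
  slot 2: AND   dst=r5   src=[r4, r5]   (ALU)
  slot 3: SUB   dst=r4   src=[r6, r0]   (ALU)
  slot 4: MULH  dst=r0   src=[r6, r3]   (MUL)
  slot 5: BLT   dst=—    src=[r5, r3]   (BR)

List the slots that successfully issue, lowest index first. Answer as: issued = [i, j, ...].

(0) want 1×MEM +1rd +1wr — yes → AL1|MU2|ME0|BR1|rd3|wr1
(1) want 1×ALU +1rd +1wr — yes → AL0|MU2|ME0|BR1|rd2|wr0
(2) want 1×ALU +2rd +1wr — FU → AL0|MU2|ME0|BR1|rd2|wr0
(3) want 1×ALU +2rd +1wr — FU → AL0|MU2|ME0|BR1|rd2|wr0
(4) want 1×MUL +2rd +1wr — WR_PORT → AL0|MU2|ME0|BR1|rd2|wr0
(5) want 1×BR +2rd +0wr — yes → AL0|MU2|ME0|BR0|rd0|wr0

issued = [0, 1, 5]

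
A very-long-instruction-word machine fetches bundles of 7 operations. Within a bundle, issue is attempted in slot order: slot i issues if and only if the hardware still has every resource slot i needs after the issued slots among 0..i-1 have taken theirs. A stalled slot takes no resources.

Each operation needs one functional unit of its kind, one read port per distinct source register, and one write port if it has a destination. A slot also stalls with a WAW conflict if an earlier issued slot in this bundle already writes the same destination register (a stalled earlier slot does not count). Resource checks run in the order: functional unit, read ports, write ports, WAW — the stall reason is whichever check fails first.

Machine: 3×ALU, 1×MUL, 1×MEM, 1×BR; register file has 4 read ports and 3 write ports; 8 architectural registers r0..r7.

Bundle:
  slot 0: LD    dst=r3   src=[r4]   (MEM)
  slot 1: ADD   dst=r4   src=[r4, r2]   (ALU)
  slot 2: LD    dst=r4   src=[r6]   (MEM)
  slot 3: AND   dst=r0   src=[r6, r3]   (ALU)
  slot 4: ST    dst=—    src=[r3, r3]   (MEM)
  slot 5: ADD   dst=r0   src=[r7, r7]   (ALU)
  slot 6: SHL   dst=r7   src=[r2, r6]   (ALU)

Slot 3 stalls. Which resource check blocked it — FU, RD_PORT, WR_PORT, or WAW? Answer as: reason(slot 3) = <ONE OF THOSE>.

reason(slot 3) = RD_PORT

#0 MEM src=r4 dispatched  <A:3 Mu:1 Ld:0 B:1 rd:3 wr:2>
#1 ALU src=r4,r2 dispatched  <A:2 Mu:1 Ld:0 B:1 rd:1 wr:1>
#2 MEM src=r6 held:FU  <A:2 Mu:1 Ld:0 B:1 rd:1 wr:1>
#3 ALU src=r6,r3 held:RD_PORT  <A:2 Mu:1 Ld:0 B:1 rd:1 wr:1>
#4 MEM src=r3,r3 held:FU  <A:2 Mu:1 Ld:0 B:1 rd:1 wr:1>
#5 ALU src=r7,r7 dispatched  <A:1 Mu:1 Ld:0 B:1 rd:0 wr:0>
#6 ALU src=r2,r6 held:RD_PORT  <A:1 Mu:1 Ld:0 B:1 rd:0 wr:0>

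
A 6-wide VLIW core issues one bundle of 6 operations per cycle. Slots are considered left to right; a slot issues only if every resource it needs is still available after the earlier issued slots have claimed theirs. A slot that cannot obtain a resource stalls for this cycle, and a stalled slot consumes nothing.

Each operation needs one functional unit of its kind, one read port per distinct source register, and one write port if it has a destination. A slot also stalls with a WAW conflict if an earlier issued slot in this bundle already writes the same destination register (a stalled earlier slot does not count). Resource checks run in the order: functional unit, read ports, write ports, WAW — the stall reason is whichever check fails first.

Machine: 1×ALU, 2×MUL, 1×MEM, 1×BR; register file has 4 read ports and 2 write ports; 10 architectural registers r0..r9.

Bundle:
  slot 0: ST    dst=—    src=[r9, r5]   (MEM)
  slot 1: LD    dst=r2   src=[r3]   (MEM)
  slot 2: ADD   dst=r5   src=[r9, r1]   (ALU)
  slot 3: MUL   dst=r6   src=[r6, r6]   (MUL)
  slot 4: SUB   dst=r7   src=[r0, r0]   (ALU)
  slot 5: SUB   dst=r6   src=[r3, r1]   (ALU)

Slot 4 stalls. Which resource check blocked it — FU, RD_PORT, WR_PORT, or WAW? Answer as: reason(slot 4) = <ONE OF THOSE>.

reason(slot 4) = FU

slot 0 (MEM): ISSUE — free A1,Mu2,Ld0,B1 rp2 wp2
slot 1 (MEM): stall FU — free A1,Mu2,Ld0,B1 rp2 wp2
slot 2 (ALU): ISSUE — free A0,Mu2,Ld0,B1 rp0 wp1
slot 3 (MUL): stall RD_PORT — free A0,Mu2,Ld0,B1 rp0 wp1
slot 4 (ALU): stall FU — free A0,Mu2,Ld0,B1 rp0 wp1
slot 5 (ALU): stall FU — free A0,Mu2,Ld0,B1 rp0 wp1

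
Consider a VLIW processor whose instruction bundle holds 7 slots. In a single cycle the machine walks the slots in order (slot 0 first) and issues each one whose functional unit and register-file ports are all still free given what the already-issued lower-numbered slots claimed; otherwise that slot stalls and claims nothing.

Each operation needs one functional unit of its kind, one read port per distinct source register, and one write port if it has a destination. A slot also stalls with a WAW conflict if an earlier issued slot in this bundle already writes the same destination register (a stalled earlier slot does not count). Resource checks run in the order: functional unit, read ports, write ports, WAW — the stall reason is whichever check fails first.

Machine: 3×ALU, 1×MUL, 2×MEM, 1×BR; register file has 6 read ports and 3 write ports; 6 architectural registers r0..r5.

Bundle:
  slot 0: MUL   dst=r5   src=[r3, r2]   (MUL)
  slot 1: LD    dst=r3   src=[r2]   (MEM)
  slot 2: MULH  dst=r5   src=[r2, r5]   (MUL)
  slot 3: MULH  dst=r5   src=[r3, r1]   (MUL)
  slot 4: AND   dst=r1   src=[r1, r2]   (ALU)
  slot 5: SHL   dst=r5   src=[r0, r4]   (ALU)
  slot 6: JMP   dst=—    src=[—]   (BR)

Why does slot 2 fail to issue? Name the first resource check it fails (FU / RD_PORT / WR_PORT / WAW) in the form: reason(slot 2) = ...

(0) want 1×MUL +2rd +1wr — yes → AL3|MU0|ME2|BR1|rd4|wr2
(1) want 1×MEM +1rd +1wr — yes → AL3|MU0|ME1|BR1|rd3|wr1
(2) want 1×MUL +2rd +1wr — FU → AL3|MU0|ME1|BR1|rd3|wr1
(3) want 1×MUL +2rd +1wr — FU → AL3|MU0|ME1|BR1|rd3|wr1
(4) want 1×ALU +2rd +1wr — yes → AL2|MU0|ME1|BR1|rd1|wr0
(5) want 1×ALU +2rd +1wr — RD_PORT → AL2|MU0|ME1|BR1|rd1|wr0
(6) want 1×BR +0rd +0wr — yes → AL2|MU0|ME1|BR0|rd1|wr0

reason(slot 2) = FU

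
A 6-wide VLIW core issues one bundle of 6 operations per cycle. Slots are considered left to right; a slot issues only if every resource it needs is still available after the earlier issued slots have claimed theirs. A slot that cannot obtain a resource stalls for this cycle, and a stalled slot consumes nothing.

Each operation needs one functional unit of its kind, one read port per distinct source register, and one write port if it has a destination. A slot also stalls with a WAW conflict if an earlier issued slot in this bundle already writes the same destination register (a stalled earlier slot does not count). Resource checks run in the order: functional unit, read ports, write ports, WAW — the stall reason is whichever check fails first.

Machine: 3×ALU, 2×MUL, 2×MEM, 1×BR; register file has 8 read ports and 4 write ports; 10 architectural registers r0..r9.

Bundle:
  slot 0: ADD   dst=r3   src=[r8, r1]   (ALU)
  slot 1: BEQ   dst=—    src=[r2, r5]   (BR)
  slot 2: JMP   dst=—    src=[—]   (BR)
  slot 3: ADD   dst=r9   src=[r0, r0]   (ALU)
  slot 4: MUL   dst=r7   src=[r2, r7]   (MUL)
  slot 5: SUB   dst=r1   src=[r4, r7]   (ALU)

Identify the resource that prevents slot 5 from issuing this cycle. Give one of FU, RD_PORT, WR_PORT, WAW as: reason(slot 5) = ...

reason(slot 5) = RD_PORT

#0 ALU src=r8,r1 dispatched  <A:2 Mu:2 Ld:2 B:1 rd:6 wr:3>
#1 BR src=r2,r5 dispatched  <A:2 Mu:2 Ld:2 B:0 rd:4 wr:3>
#2 BR src=- held:FU  <A:2 Mu:2 Ld:2 B:0 rd:4 wr:3>
#3 ALU src=r0,r0 dispatched  <A:1 Mu:2 Ld:2 B:0 rd:3 wr:2>
#4 MUL src=r2,r7 dispatched  <A:1 Mu:1 Ld:2 B:0 rd:1 wr:1>
#5 ALU src=r4,r7 held:RD_PORT  <A:1 Mu:1 Ld:2 B:0 rd:1 wr:1>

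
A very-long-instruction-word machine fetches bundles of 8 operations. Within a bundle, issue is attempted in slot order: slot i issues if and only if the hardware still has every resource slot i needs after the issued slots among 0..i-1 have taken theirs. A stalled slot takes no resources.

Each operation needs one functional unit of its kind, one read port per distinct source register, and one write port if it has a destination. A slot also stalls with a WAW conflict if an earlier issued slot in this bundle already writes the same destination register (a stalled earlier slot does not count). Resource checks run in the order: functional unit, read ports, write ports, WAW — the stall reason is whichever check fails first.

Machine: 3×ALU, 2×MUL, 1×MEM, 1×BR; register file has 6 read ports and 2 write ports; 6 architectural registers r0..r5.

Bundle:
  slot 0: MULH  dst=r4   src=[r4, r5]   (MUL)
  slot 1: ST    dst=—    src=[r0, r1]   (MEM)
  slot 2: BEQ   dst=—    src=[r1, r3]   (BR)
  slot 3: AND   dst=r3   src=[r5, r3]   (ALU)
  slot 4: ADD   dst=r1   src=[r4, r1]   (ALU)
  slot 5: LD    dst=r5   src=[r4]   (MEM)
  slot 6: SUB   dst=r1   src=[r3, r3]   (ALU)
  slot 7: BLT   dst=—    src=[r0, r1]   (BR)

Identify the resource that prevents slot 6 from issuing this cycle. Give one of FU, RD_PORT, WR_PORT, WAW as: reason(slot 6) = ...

slot 0 (MUL): ISSUE — free A3,Mu1,Ld1,B1 rp4 wp1
slot 1 (MEM): ISSUE — free A3,Mu1,Ld0,B1 rp2 wp1
slot 2 (BR): ISSUE — free A3,Mu1,Ld0,B0 rp0 wp1
slot 3 (ALU): stall RD_PORT — free A3,Mu1,Ld0,B0 rp0 wp1
slot 4 (ALU): stall RD_PORT — free A3,Mu1,Ld0,B0 rp0 wp1
slot 5 (MEM): stall FU — free A3,Mu1,Ld0,B0 rp0 wp1
slot 6 (ALU): stall RD_PORT — free A3,Mu1,Ld0,B0 rp0 wp1
slot 7 (BR): stall FU — free A3,Mu1,Ld0,B0 rp0 wp1

reason(slot 6) = RD_PORT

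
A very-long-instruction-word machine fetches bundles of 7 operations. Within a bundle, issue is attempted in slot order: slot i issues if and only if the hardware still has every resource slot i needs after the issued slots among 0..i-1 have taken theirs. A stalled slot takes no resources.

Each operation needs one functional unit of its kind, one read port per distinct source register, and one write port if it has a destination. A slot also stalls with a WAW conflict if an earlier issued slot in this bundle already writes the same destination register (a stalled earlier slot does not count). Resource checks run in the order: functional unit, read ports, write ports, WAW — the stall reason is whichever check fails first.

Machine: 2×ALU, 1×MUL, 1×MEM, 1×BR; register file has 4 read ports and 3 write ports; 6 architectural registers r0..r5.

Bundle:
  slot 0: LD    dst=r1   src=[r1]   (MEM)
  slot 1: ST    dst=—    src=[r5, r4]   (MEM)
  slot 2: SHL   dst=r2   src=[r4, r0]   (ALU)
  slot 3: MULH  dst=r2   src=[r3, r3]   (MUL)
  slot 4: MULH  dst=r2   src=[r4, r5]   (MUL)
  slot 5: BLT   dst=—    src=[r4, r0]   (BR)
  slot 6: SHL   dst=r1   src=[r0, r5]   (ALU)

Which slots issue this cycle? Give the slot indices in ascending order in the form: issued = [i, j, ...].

(0) want 1×MEM +1rd +1wr — yes → AL2|MU1|ME0|BR1|rd3|wr2
(1) want 1×MEM +2rd +0wr — FU → AL2|MU1|ME0|BR1|rd3|wr2
(2) want 1×ALU +2rd +1wr — yes → AL1|MU1|ME0|BR1|rd1|wr1
(3) want 1×MUL +1rd +1wr — WAW → AL1|MU1|ME0|BR1|rd1|wr1
(4) want 1×MUL +2rd +1wr — RD_PORT → AL1|MU1|ME0|BR1|rd1|wr1
(5) want 1×BR +2rd +0wr — RD_PORT → AL1|MU1|ME0|BR1|rd1|wr1
(6) want 1×ALU +2rd +1wr — RD_PORT → AL1|MU1|ME0|BR1|rd1|wr1

issued = [0, 2]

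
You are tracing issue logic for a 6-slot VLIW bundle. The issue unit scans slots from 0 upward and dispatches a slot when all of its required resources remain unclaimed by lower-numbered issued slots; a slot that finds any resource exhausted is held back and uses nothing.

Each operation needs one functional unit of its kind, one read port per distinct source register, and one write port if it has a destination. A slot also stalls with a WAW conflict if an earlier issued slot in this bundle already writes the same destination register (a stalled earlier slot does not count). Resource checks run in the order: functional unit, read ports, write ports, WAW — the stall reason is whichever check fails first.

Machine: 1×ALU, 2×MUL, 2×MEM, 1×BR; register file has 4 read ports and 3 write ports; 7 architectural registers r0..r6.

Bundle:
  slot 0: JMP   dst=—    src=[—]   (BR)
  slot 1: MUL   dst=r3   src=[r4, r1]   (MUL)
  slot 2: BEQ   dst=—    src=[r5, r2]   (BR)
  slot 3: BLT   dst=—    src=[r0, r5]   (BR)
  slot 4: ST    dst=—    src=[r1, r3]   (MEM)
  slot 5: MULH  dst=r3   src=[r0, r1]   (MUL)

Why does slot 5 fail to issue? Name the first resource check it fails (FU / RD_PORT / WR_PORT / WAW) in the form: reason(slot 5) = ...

reason(slot 5) = RD_PORT

(0) want 1×BR +0rd +0wr — yes → AL1|MU2|ME2|BR0|rd4|wr3
(1) want 1×MUL +2rd +1wr — yes → AL1|MU1|ME2|BR0|rd2|wr2
(2) want 1×BR +2rd +0wr — FU → AL1|MU1|ME2|BR0|rd2|wr2
(3) want 1×BR +2rd +0wr — FU → AL1|MU1|ME2|BR0|rd2|wr2
(4) want 1×MEM +2rd +0wr — yes → AL1|MU1|ME1|BR0|rd0|wr2
(5) want 1×MUL +2rd +1wr — RD_PORT → AL1|MU1|ME1|BR0|rd0|wr2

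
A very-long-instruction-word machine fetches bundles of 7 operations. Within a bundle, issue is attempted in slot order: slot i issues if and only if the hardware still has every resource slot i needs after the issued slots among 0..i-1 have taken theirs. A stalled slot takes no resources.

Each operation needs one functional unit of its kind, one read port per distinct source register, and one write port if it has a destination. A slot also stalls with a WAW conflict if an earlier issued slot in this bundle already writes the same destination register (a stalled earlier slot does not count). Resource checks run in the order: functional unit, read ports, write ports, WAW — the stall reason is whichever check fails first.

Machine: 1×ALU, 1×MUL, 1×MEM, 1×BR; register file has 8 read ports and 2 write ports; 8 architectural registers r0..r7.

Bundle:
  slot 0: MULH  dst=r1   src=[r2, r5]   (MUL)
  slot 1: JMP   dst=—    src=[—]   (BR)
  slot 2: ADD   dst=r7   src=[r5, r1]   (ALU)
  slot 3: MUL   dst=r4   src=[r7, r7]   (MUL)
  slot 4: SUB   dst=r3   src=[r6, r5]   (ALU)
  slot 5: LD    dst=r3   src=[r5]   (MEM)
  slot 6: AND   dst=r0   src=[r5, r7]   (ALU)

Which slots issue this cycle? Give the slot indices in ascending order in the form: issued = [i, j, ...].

[0] MUL needs rd=2 wr=1: ok; after: ALU=1 MUL=0 MEM=1 BR=1, R=6, W=1
[1] BR needs rd=0 wr=0: ok; after: ALU=1 MUL=0 MEM=1 BR=0, R=6, W=1
[2] ALU needs rd=2 wr=1: ok; after: ALU=0 MUL=0 MEM=1 BR=0, R=4, W=0
[3] MUL needs rd=1 wr=1: FU; after: ALU=0 MUL=0 MEM=1 BR=0, R=4, W=0
[4] ALU needs rd=2 wr=1: FU; after: ALU=0 MUL=0 MEM=1 BR=0, R=4, W=0
[5] MEM needs rd=1 wr=1: WR_PORT; after: ALU=0 MUL=0 MEM=1 BR=0, R=4, W=0
[6] ALU needs rd=2 wr=1: FU; after: ALU=0 MUL=0 MEM=1 BR=0, R=4, W=0

issued = [0, 1, 2]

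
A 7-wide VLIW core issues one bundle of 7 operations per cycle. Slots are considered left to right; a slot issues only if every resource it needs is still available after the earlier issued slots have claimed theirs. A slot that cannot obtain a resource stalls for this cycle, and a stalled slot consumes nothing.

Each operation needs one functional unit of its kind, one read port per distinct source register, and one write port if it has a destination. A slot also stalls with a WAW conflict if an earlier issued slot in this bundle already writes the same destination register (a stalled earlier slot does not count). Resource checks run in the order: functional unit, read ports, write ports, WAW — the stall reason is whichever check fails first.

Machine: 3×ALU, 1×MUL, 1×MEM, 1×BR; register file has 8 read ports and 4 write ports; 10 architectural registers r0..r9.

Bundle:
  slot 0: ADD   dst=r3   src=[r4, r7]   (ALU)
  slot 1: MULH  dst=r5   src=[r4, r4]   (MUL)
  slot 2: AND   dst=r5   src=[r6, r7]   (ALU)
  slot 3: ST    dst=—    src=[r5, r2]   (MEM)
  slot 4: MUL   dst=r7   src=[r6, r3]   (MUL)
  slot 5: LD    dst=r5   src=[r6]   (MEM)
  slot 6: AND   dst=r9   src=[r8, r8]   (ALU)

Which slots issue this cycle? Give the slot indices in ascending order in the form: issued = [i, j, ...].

slot 0 (ALU): ISSUE — free A2,Mu1,Ld1,B1 rp6 wp3
slot 1 (MUL): ISSUE — free A2,Mu0,Ld1,B1 rp5 wp2
slot 2 (ALU): stall WAW — free A2,Mu0,Ld1,B1 rp5 wp2
slot 3 (MEM): ISSUE — free A2,Mu0,Ld0,B1 rp3 wp2
slot 4 (MUL): stall FU — free A2,Mu0,Ld0,B1 rp3 wp2
slot 5 (MEM): stall FU — free A2,Mu0,Ld0,B1 rp3 wp2
slot 6 (ALU): ISSUE — free A1,Mu0,Ld0,B1 rp2 wp1

issued = [0, 1, 3, 6]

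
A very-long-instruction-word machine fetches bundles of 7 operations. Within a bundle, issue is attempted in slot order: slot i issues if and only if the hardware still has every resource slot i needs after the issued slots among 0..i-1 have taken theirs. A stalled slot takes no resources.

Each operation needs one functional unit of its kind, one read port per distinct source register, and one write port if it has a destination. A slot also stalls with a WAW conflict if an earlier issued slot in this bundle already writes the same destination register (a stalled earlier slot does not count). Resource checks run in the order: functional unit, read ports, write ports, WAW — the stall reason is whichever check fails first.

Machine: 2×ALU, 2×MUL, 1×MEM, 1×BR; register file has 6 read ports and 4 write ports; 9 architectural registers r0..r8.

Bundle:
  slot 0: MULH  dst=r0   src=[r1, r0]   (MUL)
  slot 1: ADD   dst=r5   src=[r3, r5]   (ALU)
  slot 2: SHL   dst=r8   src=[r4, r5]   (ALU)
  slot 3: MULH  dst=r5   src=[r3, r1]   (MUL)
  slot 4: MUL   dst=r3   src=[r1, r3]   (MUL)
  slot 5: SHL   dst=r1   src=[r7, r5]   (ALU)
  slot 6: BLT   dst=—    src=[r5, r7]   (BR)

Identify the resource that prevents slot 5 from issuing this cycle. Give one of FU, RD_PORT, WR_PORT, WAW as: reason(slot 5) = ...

[0] MUL needs rd=2 wr=1: ok; after: ALU=2 MUL=1 MEM=1 BR=1, R=4, W=3
[1] ALU needs rd=2 wr=1: ok; after: ALU=1 MUL=1 MEM=1 BR=1, R=2, W=2
[2] ALU needs rd=2 wr=1: ok; after: ALU=0 MUL=1 MEM=1 BR=1, R=0, W=1
[3] MUL needs rd=2 wr=1: RD_PORT; after: ALU=0 MUL=1 MEM=1 BR=1, R=0, W=1
[4] MUL needs rd=2 wr=1: RD_PORT; after: ALU=0 MUL=1 MEM=1 BR=1, R=0, W=1
[5] ALU needs rd=2 wr=1: FU; after: ALU=0 MUL=1 MEM=1 BR=1, R=0, W=1
[6] BR needs rd=2 wr=0: RD_PORT; after: ALU=0 MUL=1 MEM=1 BR=1, R=0, W=1

reason(slot 5) = FU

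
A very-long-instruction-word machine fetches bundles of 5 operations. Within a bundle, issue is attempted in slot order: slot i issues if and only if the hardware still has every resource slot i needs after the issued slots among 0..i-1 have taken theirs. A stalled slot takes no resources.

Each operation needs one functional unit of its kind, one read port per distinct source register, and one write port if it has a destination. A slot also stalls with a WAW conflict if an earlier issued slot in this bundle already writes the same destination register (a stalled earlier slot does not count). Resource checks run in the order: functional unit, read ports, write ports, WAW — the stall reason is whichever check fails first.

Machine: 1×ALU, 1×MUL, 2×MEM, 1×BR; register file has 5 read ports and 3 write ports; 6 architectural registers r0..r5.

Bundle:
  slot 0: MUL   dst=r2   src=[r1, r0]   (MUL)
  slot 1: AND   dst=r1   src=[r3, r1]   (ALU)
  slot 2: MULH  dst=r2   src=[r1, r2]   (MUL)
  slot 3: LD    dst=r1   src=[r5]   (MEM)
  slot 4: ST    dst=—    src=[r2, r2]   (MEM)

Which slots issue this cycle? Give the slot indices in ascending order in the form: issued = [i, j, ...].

(0) want 1×MUL +2rd +1wr — yes → AL1|MU0|ME2|BR1|rd3|wr2
(1) want 1×ALU +2rd +1wr — yes → AL0|MU0|ME2|BR1|rd1|wr1
(2) want 1×MUL +2rd +1wr — FU → AL0|MU0|ME2|BR1|rd1|wr1
(3) want 1×MEM +1rd +1wr — WAW → AL0|MU0|ME2|BR1|rd1|wr1
(4) want 1×MEM +1rd +0wr — yes → AL0|MU0|ME1|BR1|rd0|wr1

issued = [0, 1, 4]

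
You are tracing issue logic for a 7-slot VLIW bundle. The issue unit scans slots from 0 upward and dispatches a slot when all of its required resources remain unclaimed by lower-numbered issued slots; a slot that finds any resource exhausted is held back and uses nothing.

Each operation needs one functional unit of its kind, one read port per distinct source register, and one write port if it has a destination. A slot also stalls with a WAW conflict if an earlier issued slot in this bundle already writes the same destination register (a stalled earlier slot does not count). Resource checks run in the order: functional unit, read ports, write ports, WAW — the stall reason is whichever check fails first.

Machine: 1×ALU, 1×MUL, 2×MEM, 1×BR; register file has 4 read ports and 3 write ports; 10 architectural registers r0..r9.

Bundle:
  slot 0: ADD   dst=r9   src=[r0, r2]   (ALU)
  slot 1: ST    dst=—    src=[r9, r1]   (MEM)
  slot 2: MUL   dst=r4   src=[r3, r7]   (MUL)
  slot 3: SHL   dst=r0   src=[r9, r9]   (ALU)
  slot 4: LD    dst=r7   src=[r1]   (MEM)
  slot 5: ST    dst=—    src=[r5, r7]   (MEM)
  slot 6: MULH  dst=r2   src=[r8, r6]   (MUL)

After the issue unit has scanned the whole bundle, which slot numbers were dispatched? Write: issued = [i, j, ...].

(0) want 1×ALU +2rd +1wr — yes → AL0|MU1|ME2|BR1|rd2|wr2
(1) want 1×MEM +2rd +0wr — yes → AL0|MU1|ME1|BR1|rd0|wr2
(2) want 1×MUL +2rd +1wr — RD_PORT → AL0|MU1|ME1|BR1|rd0|wr2
(3) want 1×ALU +1rd +1wr — FU → AL0|MU1|ME1|BR1|rd0|wr2
(4) want 1×MEM +1rd +1wr — RD_PORT → AL0|MU1|ME1|BR1|rd0|wr2
(5) want 1×MEM +2rd +0wr — RD_PORT → AL0|MU1|ME1|BR1|rd0|wr2
(6) want 1×MUL +2rd +1wr — RD_PORT → AL0|MU1|ME1|BR1|rd0|wr2

issued = [0, 1]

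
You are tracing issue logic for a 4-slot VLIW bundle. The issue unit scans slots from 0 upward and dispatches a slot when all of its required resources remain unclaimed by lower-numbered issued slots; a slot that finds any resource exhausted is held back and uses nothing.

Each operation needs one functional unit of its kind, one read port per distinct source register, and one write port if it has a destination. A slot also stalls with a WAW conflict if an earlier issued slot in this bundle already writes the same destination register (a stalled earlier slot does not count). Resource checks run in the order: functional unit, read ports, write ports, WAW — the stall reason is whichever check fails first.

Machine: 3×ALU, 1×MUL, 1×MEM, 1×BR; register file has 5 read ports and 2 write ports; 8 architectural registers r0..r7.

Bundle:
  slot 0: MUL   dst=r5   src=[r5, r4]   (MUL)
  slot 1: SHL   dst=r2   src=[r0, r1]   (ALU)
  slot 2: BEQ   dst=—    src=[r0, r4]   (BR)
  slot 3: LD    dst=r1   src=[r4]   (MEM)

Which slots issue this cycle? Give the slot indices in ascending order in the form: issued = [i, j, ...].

issued = [0, 1]

  0. MUL→r5 ⇒ go  {3A/0Mu/1Ld/1B | 3r 1w}
  1. ALU→r2 ⇒ go  {2A/0Mu/1Ld/1B | 1r 0w}
  2. BR ⇒ no(RD_PORT)  {2A/0Mu/1Ld/1B | 1r 0w}
  3. MEM→r1 ⇒ no(WR_PORT)  {2A/0Mu/1Ld/1B | 1r 0w}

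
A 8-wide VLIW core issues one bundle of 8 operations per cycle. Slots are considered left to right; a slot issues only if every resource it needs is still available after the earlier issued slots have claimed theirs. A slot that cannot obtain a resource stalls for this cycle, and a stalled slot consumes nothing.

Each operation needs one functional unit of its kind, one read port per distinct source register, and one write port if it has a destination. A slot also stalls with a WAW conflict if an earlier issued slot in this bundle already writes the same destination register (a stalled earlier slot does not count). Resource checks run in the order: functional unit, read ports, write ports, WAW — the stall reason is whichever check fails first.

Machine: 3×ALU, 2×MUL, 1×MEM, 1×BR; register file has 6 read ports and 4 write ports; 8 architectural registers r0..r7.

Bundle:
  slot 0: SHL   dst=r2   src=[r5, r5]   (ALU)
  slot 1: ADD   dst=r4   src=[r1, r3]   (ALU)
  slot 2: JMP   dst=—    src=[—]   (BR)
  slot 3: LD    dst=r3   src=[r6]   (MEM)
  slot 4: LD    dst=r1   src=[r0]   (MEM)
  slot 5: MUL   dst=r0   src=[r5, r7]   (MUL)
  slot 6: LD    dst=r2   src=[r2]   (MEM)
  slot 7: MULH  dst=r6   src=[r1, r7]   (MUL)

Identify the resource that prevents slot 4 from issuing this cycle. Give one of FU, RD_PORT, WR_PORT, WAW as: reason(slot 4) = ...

reason(slot 4) = FU

#0 ALU src=r5,r5 dispatched  <A:2 Mu:2 Ld:1 B:1 rd:5 wr:3>
#1 ALU src=r1,r3 dispatched  <A:1 Mu:2 Ld:1 B:1 rd:3 wr:2>
#2 BR src=- dispatched  <A:1 Mu:2 Ld:1 B:0 rd:3 wr:2>
#3 MEM src=r6 dispatched  <A:1 Mu:2 Ld:0 B:0 rd:2 wr:1>
#4 MEM src=r0 held:FU  <A:1 Mu:2 Ld:0 B:0 rd:2 wr:1>
#5 MUL src=r5,r7 dispatched  <A:1 Mu:1 Ld:0 B:0 rd:0 wr:0>
#6 MEM src=r2 held:FU  <A:1 Mu:1 Ld:0 B:0 rd:0 wr:0>
#7 MUL src=r1,r7 held:RD_PORT  <A:1 Mu:1 Ld:0 B:0 rd:0 wr:0>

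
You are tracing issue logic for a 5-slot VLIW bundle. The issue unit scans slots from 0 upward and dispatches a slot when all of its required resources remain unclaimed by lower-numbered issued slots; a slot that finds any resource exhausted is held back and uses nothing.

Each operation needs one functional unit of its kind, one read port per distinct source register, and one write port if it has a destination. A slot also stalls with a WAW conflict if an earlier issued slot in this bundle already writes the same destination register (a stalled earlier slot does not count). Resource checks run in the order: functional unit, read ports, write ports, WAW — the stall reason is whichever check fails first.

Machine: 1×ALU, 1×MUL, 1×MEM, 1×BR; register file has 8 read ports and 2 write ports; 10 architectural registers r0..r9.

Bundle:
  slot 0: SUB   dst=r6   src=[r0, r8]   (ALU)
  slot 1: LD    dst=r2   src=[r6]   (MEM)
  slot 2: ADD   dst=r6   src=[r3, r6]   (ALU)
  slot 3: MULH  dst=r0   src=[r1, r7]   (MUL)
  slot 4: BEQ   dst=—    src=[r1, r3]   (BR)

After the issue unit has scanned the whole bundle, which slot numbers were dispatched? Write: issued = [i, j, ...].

issued = [0, 1, 4]

#0 ALU src=r0,r8 dispatched  <A:0 Mu:1 Ld:1 B:1 rd:6 wr:1>
#1 MEM src=r6 dispatched  <A:0 Mu:1 Ld:0 B:1 rd:5 wr:0>
#2 ALU src=r3,r6 held:FU  <A:0 Mu:1 Ld:0 B:1 rd:5 wr:0>
#3 MUL src=r1,r7 held:WR_PORT  <A:0 Mu:1 Ld:0 B:1 rd:5 wr:0>
#4 BR src=r1,r3 dispatched  <A:0 Mu:1 Ld:0 B:0 rd:3 wr:0>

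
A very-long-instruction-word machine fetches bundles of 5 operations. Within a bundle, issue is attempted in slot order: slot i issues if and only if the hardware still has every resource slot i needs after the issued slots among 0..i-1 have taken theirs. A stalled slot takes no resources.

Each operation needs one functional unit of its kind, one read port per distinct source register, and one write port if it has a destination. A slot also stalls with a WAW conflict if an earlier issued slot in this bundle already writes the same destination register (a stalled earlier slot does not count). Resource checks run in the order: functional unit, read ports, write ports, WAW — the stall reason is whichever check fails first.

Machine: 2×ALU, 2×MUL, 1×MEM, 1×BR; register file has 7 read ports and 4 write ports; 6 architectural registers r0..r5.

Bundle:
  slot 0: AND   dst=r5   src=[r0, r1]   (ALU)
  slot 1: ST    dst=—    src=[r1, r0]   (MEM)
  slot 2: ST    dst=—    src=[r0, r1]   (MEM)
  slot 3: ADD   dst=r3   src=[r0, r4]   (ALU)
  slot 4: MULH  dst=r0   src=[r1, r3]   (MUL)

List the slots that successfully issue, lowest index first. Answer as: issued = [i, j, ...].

issued = [0, 1, 3]

(0) want 1×ALU +2rd +1wr — yes → AL1|MU2|ME1|BR1|rd5|wr3
(1) want 1×MEM +2rd +0wr — yes → AL1|MU2|ME0|BR1|rd3|wr3
(2) want 1×MEM +2rd +0wr — FU → AL1|MU2|ME0|BR1|rd3|wr3
(3) want 1×ALU +2rd +1wr — yes → AL0|MU2|ME0|BR1|rd1|wr2
(4) want 1×MUL +2rd +1wr — RD_PORT → AL0|MU2|ME0|BR1|rd1|wr2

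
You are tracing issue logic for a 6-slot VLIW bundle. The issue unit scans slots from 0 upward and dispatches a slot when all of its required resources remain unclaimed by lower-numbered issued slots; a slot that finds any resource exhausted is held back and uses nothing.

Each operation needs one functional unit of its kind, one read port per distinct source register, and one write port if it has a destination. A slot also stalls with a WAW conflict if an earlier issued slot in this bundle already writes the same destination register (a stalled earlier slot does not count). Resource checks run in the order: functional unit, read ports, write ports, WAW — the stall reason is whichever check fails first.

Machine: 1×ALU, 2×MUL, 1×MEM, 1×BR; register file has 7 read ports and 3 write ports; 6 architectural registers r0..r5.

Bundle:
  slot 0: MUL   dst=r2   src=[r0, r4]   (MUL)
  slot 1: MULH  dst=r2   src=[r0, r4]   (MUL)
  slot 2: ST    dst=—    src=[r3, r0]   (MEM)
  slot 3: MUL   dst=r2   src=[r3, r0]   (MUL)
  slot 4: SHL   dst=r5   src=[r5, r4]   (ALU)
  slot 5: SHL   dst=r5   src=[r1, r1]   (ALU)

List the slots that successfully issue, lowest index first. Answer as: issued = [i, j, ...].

issued = [0, 2, 4]

slot 0 (MUL): ISSUE — free A1,Mu1,Ld1,B1 rp5 wp2
slot 1 (MUL): stall WAW — free A1,Mu1,Ld1,B1 rp5 wp2
slot 2 (MEM): ISSUE — free A1,Mu1,Ld0,B1 rp3 wp2
slot 3 (MUL): stall WAW — free A1,Mu1,Ld0,B1 rp3 wp2
slot 4 (ALU): ISSUE — free A0,Mu1,Ld0,B1 rp1 wp1
slot 5 (ALU): stall FU — free A0,Mu1,Ld0,B1 rp1 wp1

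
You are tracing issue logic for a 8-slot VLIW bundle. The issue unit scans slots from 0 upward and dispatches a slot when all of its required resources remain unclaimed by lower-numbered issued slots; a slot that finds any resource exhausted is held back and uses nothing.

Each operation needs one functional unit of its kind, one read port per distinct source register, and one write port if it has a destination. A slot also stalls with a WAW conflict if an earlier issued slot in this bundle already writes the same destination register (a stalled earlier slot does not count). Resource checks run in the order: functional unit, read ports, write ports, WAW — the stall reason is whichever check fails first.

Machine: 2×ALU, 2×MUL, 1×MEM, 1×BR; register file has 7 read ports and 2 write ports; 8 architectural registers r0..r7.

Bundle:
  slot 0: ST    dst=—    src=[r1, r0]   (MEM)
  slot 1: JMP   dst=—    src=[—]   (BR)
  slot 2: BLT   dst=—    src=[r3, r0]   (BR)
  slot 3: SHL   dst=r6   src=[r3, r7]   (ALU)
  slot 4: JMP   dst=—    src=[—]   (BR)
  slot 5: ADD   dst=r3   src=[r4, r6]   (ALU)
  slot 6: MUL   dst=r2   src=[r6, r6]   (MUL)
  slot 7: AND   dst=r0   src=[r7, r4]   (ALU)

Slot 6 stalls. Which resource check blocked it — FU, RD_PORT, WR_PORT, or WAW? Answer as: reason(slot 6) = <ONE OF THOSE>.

(0) want 1×MEM +2rd +0wr — yes → AL2|MU2|ME0|BR1|rd5|wr2
(1) want 1×BR +0rd +0wr — yes → AL2|MU2|ME0|BR0|rd5|wr2
(2) want 1×BR +2rd +0wr — FU → AL2|MU2|ME0|BR0|rd5|wr2
(3) want 1×ALU +2rd +1wr — yes → AL1|MU2|ME0|BR0|rd3|wr1
(4) want 1×BR +0rd +0wr — FU → AL1|MU2|ME0|BR0|rd3|wr1
(5) want 1×ALU +2rd +1wr — yes → AL0|MU2|ME0|BR0|rd1|wr0
(6) want 1×MUL +1rd +1wr — WR_PORT → AL0|MU2|ME0|BR0|rd1|wr0
(7) want 1×ALU +2rd +1wr — FU → AL0|MU2|ME0|BR0|rd1|wr0

reason(slot 6) = WR_PORT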